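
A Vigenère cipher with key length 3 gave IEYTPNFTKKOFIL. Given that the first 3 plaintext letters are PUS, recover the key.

TKG

Subtract each crib letter from the matching ciphertext letter (mod 26):
I(8)−P(15)=-7≡19 → T
E(4)−U(20)=-16≡10 → K
Y(24)−S(18)=6 → G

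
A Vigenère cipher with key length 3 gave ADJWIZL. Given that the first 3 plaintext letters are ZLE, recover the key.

Subtract each crib letter from the matching ciphertext letter (mod 26):
A(0)−Z(25)=-25≡1 → B
D(3)−L(11)=-8≡18 → S
J(9)−E(4)=5 → F

BSF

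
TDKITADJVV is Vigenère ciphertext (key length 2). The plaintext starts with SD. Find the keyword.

Subtract each crib letter from the matching ciphertext letter (mod 26):
T(19)−S(18)=1 → B
D(3)−D(3)=0 → A

BA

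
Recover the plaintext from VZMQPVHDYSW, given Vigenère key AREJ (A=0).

Repeat the key across the ciphertext: AREJAREJARE
V(21)−A(0): 21 → V
Z(25)−R(17): 8 → I
M(12)−E(4): 8 → I
Q(16)−J(9): 7 → H
P(15)−A(0): 15 → P
V(21)−R(17): 4 → E
H(7)−E(4): 3 → D
D(3)−J(9): -6≡20 → U
Y(24)−A(0): 24 → Y
S(18)−R(17): 1 → B
W(22)−E(4): 18 → S

VIIHPEDUYBS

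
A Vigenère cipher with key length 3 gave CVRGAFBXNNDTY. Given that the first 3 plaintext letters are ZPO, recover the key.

Subtract each crib letter from the matching ciphertext letter (mod 26):
C(2)−Z(25)=-23≡3 → D
V(21)−P(15)=6 → G
R(17)−O(14)=3 → D

DGD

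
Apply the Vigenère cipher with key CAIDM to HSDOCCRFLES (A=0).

JSLROERNOQU

Repeat the key across the message: CAIDMCAIDMC
H(7)+C(2): 9 → J
S(18)+A(0): 18 → S
D(3)+I(8): 11 → L
O(14)+D(3): 17 → R
C(2)+M(12): 14 → O
C(2)+C(2): 4 → E
R(17)+A(0): 17 → R
F(5)+I(8): 13 → N
L(11)+D(3): 14 → O
E(4)+M(12): 16 → Q
S(18)+C(2): 20 → U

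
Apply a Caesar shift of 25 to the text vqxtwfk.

upwsvej

v(21): 21+25=46≡20 → u
q(16): 16+25=41≡15 → p
x(23): 23+25=48≡22 → w
t(19): 19+25=44≡18 → s
w(22): 22+25=47≡21 → v
f(5): 5+25=30≡4 → e
k(10): 10+25=35≡9 → j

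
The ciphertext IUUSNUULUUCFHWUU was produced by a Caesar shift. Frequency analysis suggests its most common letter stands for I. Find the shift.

12

The most frequent ciphertext letter is U (appears 8 times).
U is position 20; I is position 8.
Shift = 12.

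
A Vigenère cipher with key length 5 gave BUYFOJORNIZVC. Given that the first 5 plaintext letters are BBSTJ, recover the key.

Subtract each crib letter from the matching ciphertext letter (mod 26):
B(1)−B(1)=0 → A
U(20)−B(1)=19 → T
Y(24)−S(18)=6 → G
F(5)−T(19)=-14≡12 → M
O(14)−J(9)=5 → F

ATGMF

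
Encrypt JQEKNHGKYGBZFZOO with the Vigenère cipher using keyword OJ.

XZSTBQUTMPPITICX

Repeat the key across the message: OJOJOJOJOJOJOJOJ
J(9)+O(14): 23 → X
Q(16)+J(9): 25 → Z
E(4)+O(14): 18 → S
K(10)+J(9): 19 → T
N(13)+O(14): 27≡1 → B
H(7)+J(9): 16 → Q
G(6)+O(14): 20 → U
K(10)+J(9): 19 → T
Y(24)+O(14): 38≡12 → M
G(6)+J(9): 15 → P
B(1)+O(14): 15 → P
Z(25)+J(9): 34≡8 → I
F(5)+O(14): 19 → T
Z(25)+J(9): 34≡8 → I
O(14)+O(14): 28≡2 → C
O(14)+J(9): 23 → X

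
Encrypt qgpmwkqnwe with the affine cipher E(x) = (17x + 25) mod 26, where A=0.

lxuvjnlmjp

q(16): 17·16+25=297≡11 → l
g(6): 17·6+25=127≡23 → x
p(15): 17·15+25=280≡20 → u
m(12): 17·12+25=229≡21 → v
w(22): 17·22+25=399≡9 → j
k(10): 17·10+25=195≡13 → n
q(16): 17·16+25=297≡11 → l
n(13): 17·13+25=246≡12 → m
w(22): 17·22+25=399≡9 → j
e(4): 17·4+25=93≡15 → p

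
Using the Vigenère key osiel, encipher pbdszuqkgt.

dtlwkiiske

Repeat the key across the message: osielosiel
p(15)+o(14): 29≡3 → d
b(1)+s(18): 19 → t
d(3)+i(8): 11 → l
s(18)+e(4): 22 → w
z(25)+l(11): 36≡10 → k
u(20)+o(14): 34≡8 → i
q(16)+s(18): 34≡8 → i
k(10)+i(8): 18 → s
g(6)+e(4): 10 → k
t(19)+l(11): 30≡4 → e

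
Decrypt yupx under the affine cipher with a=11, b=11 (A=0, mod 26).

npyu

The inverse of 11 mod 26 is 19, since 11·19=209≡1. Apply D(y)=19·(y−11) mod 26:
y(24): 19·(24−11)=247≡13 → n
u(20): 19·(20−11)=171≡15 → p
p(15): 19·(15−11)=76≡24 → y
x(23): 19·(23−11)=228≡20 → u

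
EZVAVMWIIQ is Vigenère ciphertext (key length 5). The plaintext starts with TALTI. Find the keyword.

Subtract each crib letter from the matching ciphertext letter (mod 26):
E(4)−T(19)=-15≡11 → L
Z(25)−A(0)=25 → Z
V(21)−L(11)=10 → K
A(0)−T(19)=-19≡7 → H
V(21)−I(8)=13 → N

LZKHN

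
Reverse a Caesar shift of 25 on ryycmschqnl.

szzdntdirom

r(17): 17−25=-8≡18 → s
y(24): 24−25=-1≡25 → z
y(24): 24−25=-1≡25 → z
c(2): 2−25=-23≡3 → d
m(12): 12−25=-13≡13 → n
s(18): 18−25=-7≡19 → t
c(2): 2−25=-23≡3 → d
h(7): 7−25=-18≡8 → i
q(16): 16−25=-9≡17 → r
n(13): 13−25=-12≡14 → o
l(11): 11−25=-14≡12 → m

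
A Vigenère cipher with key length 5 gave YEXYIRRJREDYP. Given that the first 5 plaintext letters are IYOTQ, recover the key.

Subtract each crib letter from the matching ciphertext letter (mod 26):
Y(24)−I(8)=16 → Q
E(4)−Y(24)=-20≡6 → G
X(23)−O(14)=9 → J
Y(24)−T(19)=5 → F
I(8)−Q(16)=-8≡18 → S

QGJFS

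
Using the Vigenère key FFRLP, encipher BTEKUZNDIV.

GYVVJESUTK

Repeat the key across the message: FFRLPFFRLP
B(1)+F(5): 6 → G
T(19)+F(5): 24 → Y
E(4)+R(17): 21 → V
K(10)+L(11): 21 → V
U(20)+P(15): 35≡9 → J
Z(25)+F(5): 30≡4 → E
N(13)+F(5): 18 → S
D(3)+R(17): 20 → U
I(8)+L(11): 19 → T
V(21)+P(15): 36≡10 → K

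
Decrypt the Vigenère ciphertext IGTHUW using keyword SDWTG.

QDXOOE

Repeat the key across the ciphertext: SDWTGS
I(8)−S(18): -10≡16 → Q
G(6)−D(3): 3 → D
T(19)−W(22): -3≡23 → X
H(7)−T(19): -12≡14 → O
U(20)−G(6): 14 → O
W(22)−S(18): 4 → E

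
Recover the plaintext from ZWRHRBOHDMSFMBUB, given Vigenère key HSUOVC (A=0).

SEXTWZHPJYXDFJAN

Repeat the key across the ciphertext: HSUOVCHSUOVCHSUO
Z(25)−H(7): 18 → S
W(22)−S(18): 4 → E
R(17)−U(20): -3≡23 → X
H(7)−O(14): -7≡19 → T
R(17)−V(21): -4≡22 → W
B(1)−C(2): -1≡25 → Z
O(14)−H(7): 7 → H
H(7)−S(18): -11≡15 → P
D(3)−U(20): -17≡9 → J
M(12)−O(14): -2≡24 → Y
S(18)−V(21): -3≡23 → X
F(5)−C(2): 3 → D
M(12)−H(7): 5 → F
B(1)−S(18): -17≡9 → J
U(20)−U(20): 0 → A
B(1)−O(14): -13≡13 → N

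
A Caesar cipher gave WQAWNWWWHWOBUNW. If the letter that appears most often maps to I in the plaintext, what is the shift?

14

The most frequent ciphertext letter is W (appears 7 times).
W is position 22; I is position 8.
Shift = 14.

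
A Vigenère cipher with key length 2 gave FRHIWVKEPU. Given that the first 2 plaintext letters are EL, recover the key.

BG

Subtract each crib letter from the matching ciphertext letter (mod 26):
F(5)−E(4)=1 → B
R(17)−L(11)=6 → G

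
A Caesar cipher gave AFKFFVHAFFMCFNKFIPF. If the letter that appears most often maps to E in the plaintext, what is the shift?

1

The most frequent ciphertext letter is F (appears 8 times).
F is position 5; E is position 4.
Shift = 1.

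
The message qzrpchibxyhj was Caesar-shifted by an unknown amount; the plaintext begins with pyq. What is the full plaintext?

From the crib: q(16)−p(15)=1, so the shift is 1.
Subtract 1 from each ciphertext letter:
q(16): 16−1=15 → p
z(25): 25−1=24 → y
r(17): 17−1=16 → q
p(15): 15−1=14 → o
c(2): 2−1=1 → b
h(7): 7−1=6 → g
i(8): 8−1=7 → h
b(1): 1−1=0 → a
x(23): 23−1=22 → w
y(24): 24−1=23 → x
h(7): 7−1=6 → g
j(9): 9−1=8 → i

pyqobghawxgi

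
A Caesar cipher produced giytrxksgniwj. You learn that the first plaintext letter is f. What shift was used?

From the crib: g(6)−f(5)=1, so the shift is 1.

1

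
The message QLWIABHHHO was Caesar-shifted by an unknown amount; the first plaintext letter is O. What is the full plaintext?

OJUGYZFFFM

From the crib: Q(16)−O(14)=2, so the shift is 2.
Subtract 2 from each ciphertext letter:
Q(16): 16−2=14 → O
L(11): 11−2=9 → J
W(22): 22−2=20 → U
I(8): 8−2=6 → G
A(0): 0−2=-2≡24 → Y
B(1): 1−2=-1≡25 → Z
H(7): 7−2=5 → F
H(7): 7−2=5 → F
H(7): 7−2=5 → F
O(14): 14−2=12 → M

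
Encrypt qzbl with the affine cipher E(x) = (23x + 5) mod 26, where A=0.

jicy

q(16): 23·16+5=373≡9 → j
z(25): 23·25+5=580≡8 → i
b(1): 23·1+5=28≡2 → c
l(11): 23·11+5=258≡24 → y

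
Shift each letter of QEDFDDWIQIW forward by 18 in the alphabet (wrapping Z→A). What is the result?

IWVXVVOAIAO

Q(16): 16+18=34≡8 → I
E(4): 4+18=22 → W
D(3): 3+18=21 → V
F(5): 5+18=23 → X
D(3): 3+18=21 → V
D(3): 3+18=21 → V
W(22): 22+18=40≡14 → O
I(8): 8+18=26≡0 → A
Q(16): 16+18=34≡8 → I
I(8): 8+18=26≡0 → A
W(22): 22+18=40≡14 → O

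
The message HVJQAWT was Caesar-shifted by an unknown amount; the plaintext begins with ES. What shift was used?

From the crib: H(7)−E(4)=3, so the shift is 3.

3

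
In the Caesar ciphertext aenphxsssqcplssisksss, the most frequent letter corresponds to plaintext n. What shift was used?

5

The most frequent ciphertext letter is s (appears 9 times).
s is position 18; n is position 13.
Shift = 5.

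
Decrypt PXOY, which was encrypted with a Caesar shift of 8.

P(15): 15−8=7 → H
X(23): 23−8=15 → P
O(14): 14−8=6 → G
Y(24): 24−8=16 → Q

HPGQ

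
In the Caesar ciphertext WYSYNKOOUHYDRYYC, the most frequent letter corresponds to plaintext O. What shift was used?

The most frequent ciphertext letter is Y (appears 5 times).
Y is position 24; O is position 14.
Shift = 10.

10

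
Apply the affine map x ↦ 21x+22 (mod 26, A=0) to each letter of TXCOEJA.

T(19): 21·19+22=421≡5 → F
X(23): 21·23+22=505≡11 → L
C(2): 21·2+22=64≡12 → M
O(14): 21·14+22=316≡4 → E
E(4): 21·4+22=106≡2 → C
J(9): 21·9+22=211≡3 → D
A(0): 21·0+22=22 → W

FLMECDW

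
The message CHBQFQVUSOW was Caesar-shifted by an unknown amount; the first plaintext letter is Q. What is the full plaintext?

From the crib: C(2)−Q(16)=-14≡12, so the shift is 12.
Subtract 12 from each ciphertext letter:
C(2): 2−12=-10≡16 → Q
H(7): 7−12=-5≡21 → V
B(1): 1−12=-11≡15 → P
Q(16): 16−12=4 → E
F(5): 5−12=-7≡19 → T
Q(16): 16−12=4 → E
V(21): 21−12=9 → J
U(20): 20−12=8 → I
S(18): 18−12=6 → G
O(14): 14−12=2 → C
W(22): 22−12=10 → K

QVPETEJIGCK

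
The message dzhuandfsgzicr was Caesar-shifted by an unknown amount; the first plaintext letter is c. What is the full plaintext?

From the crib: d(3)−c(2)=1, so the shift is 1.
Subtract 1 from each ciphertext letter:
d(3): 3−1=2 → c
z(25): 25−1=24 → y
h(7): 7−1=6 → g
u(20): 20−1=19 → t
a(0): 0−1=-1≡25 → z
n(13): 13−1=12 → m
d(3): 3−1=2 → c
f(5): 5−1=4 → e
s(18): 18−1=17 → r
g(6): 6−1=5 → f
z(25): 25−1=24 → y
i(8): 8−1=7 → h
c(2): 2−1=1 → b
r(17): 17−1=16 → q

cygtzmcerfyhbq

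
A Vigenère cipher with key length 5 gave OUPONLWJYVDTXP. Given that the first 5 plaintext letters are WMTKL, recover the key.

SIWEC

Subtract each crib letter from the matching ciphertext letter (mod 26):
O(14)−W(22)=-8≡18 → S
U(20)−M(12)=8 → I
P(15)−T(19)=-4≡22 → W
O(14)−K(10)=4 → E
N(13)−L(11)=2 → C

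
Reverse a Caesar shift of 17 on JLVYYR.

SUEHHA

J(9): 9−17=-8≡18 → S
L(11): 11−17=-6≡20 → U
V(21): 21−17=4 → E
Y(24): 24−17=7 → H
Y(24): 24−17=7 → H
R(17): 17−17=0 → A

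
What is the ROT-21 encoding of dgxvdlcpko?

d(3): 3+21=24 → y
g(6): 6+21=27≡1 → b
x(23): 23+21=44≡18 → s
v(21): 21+21=42≡16 → q
d(3): 3+21=24 → y
l(11): 11+21=32≡6 → g
c(2): 2+21=23 → x
p(15): 15+21=36≡10 → k
k(10): 10+21=31≡5 → f
o(14): 14+21=35≡9 → j

ybsqygxkfj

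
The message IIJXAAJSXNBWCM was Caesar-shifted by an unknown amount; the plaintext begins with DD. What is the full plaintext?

DDESVVENSIWRXH

From the crib: I(8)−D(3)=5, so the shift is 5.
Subtract 5 from each ciphertext letter:
I(8): 8−5=3 → D
I(8): 8−5=3 → D
J(9): 9−5=4 → E
X(23): 23−5=18 → S
A(0): 0−5=-5≡21 → V
A(0): 0−5=-5≡21 → V
J(9): 9−5=4 → E
S(18): 18−5=13 → N
X(23): 23−5=18 → S
N(13): 13−5=8 → I
B(1): 1−5=-4≡22 → W
W(22): 22−5=17 → R
C(2): 2−5=-3≡23 → X
M(12): 12−5=7 → H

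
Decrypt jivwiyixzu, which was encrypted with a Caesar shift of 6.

j(9): 9−6=3 → d
i(8): 8−6=2 → c
v(21): 21−6=15 → p
w(22): 22−6=16 → q
i(8): 8−6=2 → c
y(24): 24−6=18 → s
i(8): 8−6=2 → c
x(23): 23−6=17 → r
z(25): 25−6=19 → t
u(20): 20−6=14 → o

dcpqcscrto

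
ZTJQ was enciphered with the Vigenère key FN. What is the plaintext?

Repeat the key across the ciphertext: FNFN
Z(25)−F(5): 20 → U
T(19)−N(13): 6 → G
J(9)−F(5): 4 → E
Q(16)−N(13): 3 → D

UGED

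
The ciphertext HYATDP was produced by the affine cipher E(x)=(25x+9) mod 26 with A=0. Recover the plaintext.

CLJQGU

The inverse of 25 mod 26 is 25, since 25·25=625≡1. Apply D(y)=25·(y−9) mod 26:
H(7): 25·(7−9)=-50≡2 → C
Y(24): 25·(24−9)=375≡11 → L
A(0): 25·(0−9)=-225≡9 → J
T(19): 25·(19−9)=250≡16 → Q
D(3): 25·(3−9)=-150≡6 → G
P(15): 25·(15−9)=150≡20 → U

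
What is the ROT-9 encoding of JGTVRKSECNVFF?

SPCEATBNLWEOO

J(9): 9+9=18 → S
G(6): 6+9=15 → P
T(19): 19+9=28≡2 → C
V(21): 21+9=30≡4 → E
R(17): 17+9=26≡0 → A
K(10): 10+9=19 → T
S(18): 18+9=27≡1 → B
E(4): 4+9=13 → N
C(2): 2+9=11 → L
N(13): 13+9=22 → W
V(21): 21+9=30≡4 → E
F(5): 5+9=14 → O
F(5): 5+9=14 → O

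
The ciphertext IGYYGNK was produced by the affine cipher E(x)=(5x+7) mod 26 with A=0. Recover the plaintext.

The inverse of 5 mod 26 is 21, since 5·21=105≡1. Apply D(y)=21·(y−7) mod 26:
I(8): 21·(8−7)=21 → V
G(6): 21·(6−7)=-21≡5 → F
Y(24): 21·(24−7)=357≡19 → T
Y(24): 21·(24−7)=357≡19 → T
G(6): 21·(6−7)=-21≡5 → F
N(13): 21·(13−7)=126≡22 → W
K(10): 21·(10−7)=63≡11 → L

VFTTFWL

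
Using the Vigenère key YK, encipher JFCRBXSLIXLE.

Repeat the key across the message: YKYKYKYKYKYK
J(9)+Y(24): 33≡7 → H
F(5)+K(10): 15 → P
C(2)+Y(24): 26≡0 → A
R(17)+K(10): 27≡1 → B
B(1)+Y(24): 25 → Z
X(23)+K(10): 33≡7 → H
S(18)+Y(24): 42≡16 → Q
L(11)+K(10): 21 → V
I(8)+Y(24): 32≡6 → G
X(23)+K(10): 33≡7 → H
L(11)+Y(24): 35≡9 → J
E(4)+K(10): 14 → O

HPABZHQVGHJO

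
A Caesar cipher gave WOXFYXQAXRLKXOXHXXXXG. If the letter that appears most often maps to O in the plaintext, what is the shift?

The most frequent ciphertext letter is X (appears 9 times).
X is position 23; O is position 14.
Shift = 9.

9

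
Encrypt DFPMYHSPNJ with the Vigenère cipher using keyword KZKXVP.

NEZJTWCOXG

Repeat the key across the message: KZKXVPKZKX
D(3)+K(10): 13 → N
F(5)+Z(25): 30≡4 → E
P(15)+K(10): 25 → Z
M(12)+X(23): 35≡9 → J
Y(24)+V(21): 45≡19 → T
H(7)+P(15): 22 → W
S(18)+K(10): 28≡2 → C
P(15)+Z(25): 40≡14 → O
N(13)+K(10): 23 → X
J(9)+X(23): 32≡6 → G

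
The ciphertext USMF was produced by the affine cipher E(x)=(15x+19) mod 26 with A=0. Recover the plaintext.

The inverse of 15 mod 26 is 7, since 15·7=105≡1. Apply D(y)=7·(y−19) mod 26:
U(20): 7·(20−19)=7 → H
S(18): 7·(18−19)=-7≡19 → T
M(12): 7·(12−19)=-49≡3 → D
F(5): 7·(5−19)=-98≡6 → G

HTDG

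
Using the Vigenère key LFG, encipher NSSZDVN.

YXYKIBY

Repeat the key across the message: LFGLFGL
N(13)+L(11): 24 → Y
S(18)+F(5): 23 → X
S(18)+G(6): 24 → Y
Z(25)+L(11): 36≡10 → K
D(3)+F(5): 8 → I
V(21)+G(6): 27≡1 → B
N(13)+L(11): 24 → Y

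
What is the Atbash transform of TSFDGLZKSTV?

T(19) → G(6)
S(18) → H(7)
F(5) → U(20)
D(3) → W(22)
G(6) → T(19)
L(11) → O(14)
Z(25) → A(0)
K(10) → P(15)
S(18) → H(7)
T(19) → G(6)
V(21) → E(4)

GHUWTOAPHGE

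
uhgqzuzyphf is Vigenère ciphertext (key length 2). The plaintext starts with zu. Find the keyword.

Subtract each crib letter from the matching ciphertext letter (mod 26):
u(20)−z(25)=-5≡21 → v
h(7)−u(20)=-13≡13 → n

vn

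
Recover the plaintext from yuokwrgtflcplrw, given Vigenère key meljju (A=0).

mqdbnxupuctvznl

Repeat the key across the ciphertext: meljjumeljjumel
y(24)−m(12): 12 → m
u(20)−e(4): 16 → q
o(14)−l(11): 3 → d
k(10)−j(9): 1 → b
w(22)−j(9): 13 → n
r(17)−u(20): -3≡23 → x
g(6)−m(12): -6≡20 → u
t(19)−e(4): 15 → p
f(5)−l(11): -6≡20 → u
l(11)−j(9): 2 → c
c(2)−j(9): -7≡19 → t
p(15)−u(20): -5≡21 → v
l(11)−m(12): -1≡25 → z
r(17)−e(4): 13 → n
w(22)−l(11): 11 → l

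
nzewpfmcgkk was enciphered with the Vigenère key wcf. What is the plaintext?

rxzanaqaboi

Repeat the key across the ciphertext: wcfwcfwcfwc
n(13)−w(22): -9≡17 → r
z(25)−c(2): 23 → x
e(4)−f(5): -1≡25 → z
w(22)−w(22): 0 → a
p(15)−c(2): 13 → n
f(5)−f(5): 0 → a
m(12)−w(22): -10≡16 → q
c(2)−c(2): 0 → a
g(6)−f(5): 1 → b
k(10)−w(22): -12≡14 → o
k(10)−c(2): 8 → i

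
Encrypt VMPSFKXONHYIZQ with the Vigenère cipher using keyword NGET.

ISTLSQBHANCBMW

Repeat the key across the message: NGETNGETNGETNG
V(21)+N(13): 34≡8 → I
M(12)+G(6): 18 → S
P(15)+E(4): 19 → T
S(18)+T(19): 37≡11 → L
F(5)+N(13): 18 → S
K(10)+G(6): 16 → Q
X(23)+E(4): 27≡1 → B
O(14)+T(19): 33≡7 → H
N(13)+N(13): 26≡0 → A
H(7)+G(6): 13 → N
Y(24)+E(4): 28≡2 → C
I(8)+T(19): 27≡1 → B
Z(25)+N(13): 38≡12 → M
Q(16)+G(6): 22 → W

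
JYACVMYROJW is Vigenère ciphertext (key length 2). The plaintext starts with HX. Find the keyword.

Subtract each crib letter from the matching ciphertext letter (mod 26):
J(9)−H(7)=2 → C
Y(24)−X(23)=1 → B

CB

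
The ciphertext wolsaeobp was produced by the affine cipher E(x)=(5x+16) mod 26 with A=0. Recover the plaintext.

wkzqcikxf

The inverse of 5 mod 26 is 21, since 5·21=105≡1. Apply D(y)=21·(y−16) mod 26:
w(22): 21·(22−16)=126≡22 → w
o(14): 21·(14−16)=-42≡10 → k
l(11): 21·(11−16)=-105≡25 → z
s(18): 21·(18−16)=42≡16 → q
a(0): 21·(0−16)=-336≡2 → c
e(4): 21·(4−16)=-252≡8 → i
o(14): 21·(14−16)=-42≡10 → k
b(1): 21·(1−16)=-315≡23 → x
p(15): 21·(15−16)=-21≡5 → f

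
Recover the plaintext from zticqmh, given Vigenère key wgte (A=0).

dnpyugo

Repeat the key across the ciphertext: wgtewgt
z(25)−w(22): 3 → d
t(19)−g(6): 13 → n
i(8)−t(19): -11≡15 → p
c(2)−e(4): -2≡24 → y
q(16)−w(22): -6≡20 → u
m(12)−g(6): 6 → g
h(7)−t(19): -12≡14 → o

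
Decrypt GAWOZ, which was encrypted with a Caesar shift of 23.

G(6): 6−23=-17≡9 → J
A(0): 0−23=-23≡3 → D
W(22): 22−23=-1≡25 → Z
O(14): 14−23=-9≡17 → R
Z(25): 25−23=2 → C

JDZRC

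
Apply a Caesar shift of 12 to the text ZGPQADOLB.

Z(25): 25+12=37≡11 → L
G(6): 6+12=18 → S
P(15): 15+12=27≡1 → B
Q(16): 16+12=28≡2 → C
A(0): 0+12=12 → M
D(3): 3+12=15 → P
O(14): 14+12=26≡0 → A
L(11): 11+12=23 → X
B(1): 1+12=13 → N

LSBCMPAXN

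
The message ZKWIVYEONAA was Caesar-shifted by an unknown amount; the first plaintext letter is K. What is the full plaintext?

From the crib: Z(25)−K(10)=15, so the shift is 15.
Subtract 15 from each ciphertext letter:
Z(25): 25−15=10 → K
K(10): 10−15=-5≡21 → V
W(22): 22−15=7 → H
I(8): 8−15=-7≡19 → T
V(21): 21−15=6 → G
Y(24): 24−15=9 → J
E(4): 4−15=-11≡15 → P
O(14): 14−15=-1≡25 → Z
N(13): 13−15=-2≡24 → Y
A(0): 0−15=-15≡11 → L
A(0): 0−15=-15≡11 → L

KVHTGJPZYLL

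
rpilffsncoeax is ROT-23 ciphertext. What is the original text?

usloiivqfrhda

r(17): 17−23=-6≡20 → u
p(15): 15−23=-8≡18 → s
i(8): 8−23=-15≡11 → l
l(11): 11−23=-12≡14 → o
f(5): 5−23=-18≡8 → i
f(5): 5−23=-18≡8 → i
s(18): 18−23=-5≡21 → v
n(13): 13−23=-10≡16 → q
c(2): 2−23=-21≡5 → f
o(14): 14−23=-9≡17 → r
e(4): 4−23=-19≡7 → h
a(0): 0−23=-23≡3 → d
x(23): 23−23=0 → a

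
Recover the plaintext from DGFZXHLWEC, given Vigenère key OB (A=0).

Repeat the key across the ciphertext: OBOBOBOBOB
D(3)−O(14): -11≡15 → P
G(6)−B(1): 5 → F
F(5)−O(14): -9≡17 → R
Z(25)−B(1): 24 → Y
X(23)−O(14): 9 → J
H(7)−B(1): 6 → G
L(11)−O(14): -3≡23 → X
W(22)−B(1): 21 → V
E(4)−O(14): -10≡16 → Q
C(2)−B(1): 1 → B

PFRYJGXVQB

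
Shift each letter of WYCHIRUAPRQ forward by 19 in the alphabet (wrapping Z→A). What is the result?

W(22): 22+19=41≡15 → P
Y(24): 24+19=43≡17 → R
C(2): 2+19=21 → V
H(7): 7+19=26≡0 → A
I(8): 8+19=27≡1 → B
R(17): 17+19=36≡10 → K
U(20): 20+19=39≡13 → N
A(0): 0+19=19 → T
P(15): 15+19=34≡8 → I
R(17): 17+19=36≡10 → K
Q(16): 16+19=35≡9 → J

PRVABKNTIKJ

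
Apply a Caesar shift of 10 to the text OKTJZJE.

O(14): 14+10=24 → Y
K(10): 10+10=20 → U
T(19): 19+10=29≡3 → D
J(9): 9+10=19 → T
Z(25): 25+10=35≡9 → J
J(9): 9+10=19 → T
E(4): 4+10=14 → O

YUDTJTO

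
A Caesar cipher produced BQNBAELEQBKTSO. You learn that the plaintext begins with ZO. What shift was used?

From the crib: B(1)−Z(25)=-24≡2, so the shift is 2.

2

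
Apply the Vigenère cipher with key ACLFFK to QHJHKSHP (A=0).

QJUMPCHR

Repeat the key across the message: ACLFFKAC
Q(16)+A(0): 16 → Q
H(7)+C(2): 9 → J
J(9)+L(11): 20 → U
H(7)+F(5): 12 → M
K(10)+F(5): 15 → P
S(18)+K(10): 28≡2 → C
H(7)+A(0): 7 → H
P(15)+C(2): 17 → R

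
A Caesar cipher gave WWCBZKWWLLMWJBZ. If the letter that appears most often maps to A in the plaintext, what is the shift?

22

The most frequent ciphertext letter is W (appears 5 times).
W is position 22; A is position 0.
Shift = 22.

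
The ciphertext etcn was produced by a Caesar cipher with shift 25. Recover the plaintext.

e(4): 4−25=-21≡5 → f
t(19): 19−25=-6≡20 → u
c(2): 2−25=-23≡3 → d
n(13): 13−25=-12≡14 → o

fudo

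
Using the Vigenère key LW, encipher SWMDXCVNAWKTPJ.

DSXZIYGJLSVPAF

Repeat the key across the message: LWLWLWLWLWLWLW
S(18)+L(11): 29≡3 → D
W(22)+W(22): 44≡18 → S
M(12)+L(11): 23 → X
D(3)+W(22): 25 → Z
X(23)+L(11): 34≡8 → I
C(2)+W(22): 24 → Y
V(21)+L(11): 32≡6 → G
N(13)+W(22): 35≡9 → J
A(0)+L(11): 11 → L
W(22)+W(22): 44≡18 → S
K(10)+L(11): 21 → V
T(19)+W(22): 41≡15 → P
P(15)+L(11): 26≡0 → A
J(9)+W(22): 31≡5 → F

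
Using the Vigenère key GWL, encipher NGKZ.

TCVF

Repeat the key across the message: GWLG
N(13)+G(6): 19 → T
G(6)+W(22): 28≡2 → C
K(10)+L(11): 21 → V
Z(25)+G(6): 31≡5 → F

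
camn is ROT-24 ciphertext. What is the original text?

ecop

c(2): 2−24=-22≡4 → e
a(0): 0−24=-24≡2 → c
m(12): 12−24=-12≡14 → o
n(13): 13−24=-11≡15 → p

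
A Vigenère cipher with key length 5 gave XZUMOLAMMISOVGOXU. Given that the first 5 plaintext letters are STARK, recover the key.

Subtract each crib letter from the matching ciphertext letter (mod 26):
X(23)−S(18)=5 → F
Z(25)−T(19)=6 → G
U(20)−A(0)=20 → U
M(12)−R(17)=-5≡21 → V
O(14)−K(10)=4 → E

FGUVE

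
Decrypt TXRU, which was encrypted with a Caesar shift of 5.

OSMP

T(19): 19−5=14 → O
X(23): 23−5=18 → S
R(17): 17−5=12 → M
U(20): 20−5=15 → P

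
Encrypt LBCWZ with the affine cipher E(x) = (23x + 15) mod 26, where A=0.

L(11): 23·11+15=268≡8 → I
B(1): 23·1+15=38≡12 → M
C(2): 23·2+15=61≡9 → J
W(22): 23·22+15=521≡1 → B
Z(25): 23·25+15=590≡18 → S

IMJBS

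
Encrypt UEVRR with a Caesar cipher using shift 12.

GQHDD

U(20): 20+12=32≡6 → G
E(4): 4+12=16 → Q
V(21): 21+12=33≡7 → H
R(17): 17+12=29≡3 → D
R(17): 17+12=29≡3 → D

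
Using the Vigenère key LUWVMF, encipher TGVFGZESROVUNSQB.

Repeat the key across the message: LUWVMFLUWVMFLUWV
T(19)+L(11): 30≡4 → E
G(6)+U(20): 26≡0 → A
V(21)+W(22): 43≡17 → R
F(5)+V(21): 26≡0 → A
G(6)+M(12): 18 → S
Z(25)+F(5): 30≡4 → E
E(4)+L(11): 15 → P
S(18)+U(20): 38≡12 → M
R(17)+W(22): 39≡13 → N
O(14)+V(21): 35≡9 → J
V(21)+M(12): 33≡7 → H
U(20)+F(5): 25 → Z
N(13)+L(11): 24 → Y
S(18)+U(20): 38≡12 → M
Q(16)+W(22): 38≡12 → M
B(1)+V(21): 22 → W

EARASEPMNJHZYMMW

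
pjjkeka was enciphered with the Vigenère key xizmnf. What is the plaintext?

Repeat the key across the ciphertext: xizmnfx
p(15)−x(23): -8≡18 → s
j(9)−i(8): 1 → b
j(9)−z(25): -16≡10 → k
k(10)−m(12): -2≡24 → y
e(4)−n(13): -9≡17 → r
k(10)−f(5): 5 → f
a(0)−x(23): -23≡3 → d

sbkyrfd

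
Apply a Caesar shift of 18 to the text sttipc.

s(18): 18+18=36≡10 → k
t(19): 19+18=37≡11 → l
t(19): 19+18=37≡11 → l
i(8): 8+18=26≡0 → a
p(15): 15+18=33≡7 → h
c(2): 2+18=20 → u

kllahu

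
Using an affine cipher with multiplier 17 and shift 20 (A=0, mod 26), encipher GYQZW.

SMGDE

G(6): 17·6+20=122≡18 → S
Y(24): 17·24+20=428≡12 → M
Q(16): 17·16+20=292≡6 → G
Z(25): 17·25+20=445≡3 → D
W(22): 17·22+20=394≡4 → E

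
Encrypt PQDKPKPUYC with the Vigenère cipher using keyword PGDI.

EWGSEQSCNI

Repeat the key across the message: PGDIPGDIPG
P(15)+P(15): 30≡4 → E
Q(16)+G(6): 22 → W
D(3)+D(3): 6 → G
K(10)+I(8): 18 → S
P(15)+P(15): 30≡4 → E
K(10)+G(6): 16 → Q
P(15)+D(3): 18 → S
U(20)+I(8): 28≡2 → C
Y(24)+P(15): 39≡13 → N
C(2)+G(6): 8 → I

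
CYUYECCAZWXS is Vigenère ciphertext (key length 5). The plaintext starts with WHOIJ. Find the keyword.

Subtract each crib letter from the matching ciphertext letter (mod 26):
C(2)−W(22)=-20≡6 → G
Y(24)−H(7)=17 → R
U(20)−O(14)=6 → G
Y(24)−I(8)=16 → Q
E(4)−J(9)=-5≡21 → V

GRGQV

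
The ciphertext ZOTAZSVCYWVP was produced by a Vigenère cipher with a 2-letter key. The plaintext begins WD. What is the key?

Subtract each crib letter from the matching ciphertext letter (mod 26):
Z(25)−W(22)=3 → D
O(14)−D(3)=11 → L

DL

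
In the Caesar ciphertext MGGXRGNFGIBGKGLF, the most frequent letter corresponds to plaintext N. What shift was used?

The most frequent ciphertext letter is G (appears 6 times).
G is position 6; N is position 13.
Shift = -7≡19.

19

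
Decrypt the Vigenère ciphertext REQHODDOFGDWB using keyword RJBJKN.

AVPYEQMFEXTJK

Repeat the key across the ciphertext: RJBJKNRJBJKNR
R(17)−R(17): 0 → A
E(4)−J(9): -5≡21 → V
Q(16)−B(1): 15 → P
H(7)−J(9): -2≡24 → Y
O(14)−K(10): 4 → E
D(3)−N(13): -10≡16 → Q
D(3)−R(17): -14≡12 → M
O(14)−J(9): 5 → F
F(5)−B(1): 4 → E
G(6)−J(9): -3≡23 → X
D(3)−K(10): -7≡19 → T
W(22)−N(13): 9 → J
B(1)−R(17): -16≡10 → K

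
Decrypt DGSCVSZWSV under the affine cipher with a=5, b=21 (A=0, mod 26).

The inverse of 5 mod 26 is 21, since 5·21=105≡1. Apply D(y)=21·(y−21) mod 26:
D(3): 21·(3−21)=-378≡12 → M
G(6): 21·(6−21)=-315≡23 → X
S(18): 21·(18−21)=-63≡15 → P
C(2): 21·(2−21)=-399≡17 → R
V(21): 21·(21−21)=0 → A
S(18): 21·(18−21)=-63≡15 → P
Z(25): 21·(25−21)=84≡6 → G
W(22): 21·(22−21)=21 → V
S(18): 21·(18−21)=-63≡15 → P
V(21): 21·(21−21)=0 → A

MXPRAPGVPA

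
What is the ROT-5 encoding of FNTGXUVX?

F(5): 5+5=10 → K
N(13): 13+5=18 → S
T(19): 19+5=24 → Y
G(6): 6+5=11 → L
X(23): 23+5=28≡2 → C
U(20): 20+5=25 → Z
V(21): 21+5=26≡0 → A
X(23): 23+5=28≡2 → C

KSYLCZAC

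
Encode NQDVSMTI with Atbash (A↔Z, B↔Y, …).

MJWEHNGR

N(13) → M(12)
Q(16) → J(9)
D(3) → W(22)
V(21) → E(4)
S(18) → H(7)
M(12) → N(13)
T(19) → G(6)
I(8) → R(17)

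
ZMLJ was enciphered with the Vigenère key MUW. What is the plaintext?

Repeat the key across the ciphertext: MUWM
Z(25)−M(12): 13 → N
M(12)−U(20): -8≡18 → S
L(11)−W(22): -11≡15 → P
J(9)−M(12): -3≡23 → X

NSPX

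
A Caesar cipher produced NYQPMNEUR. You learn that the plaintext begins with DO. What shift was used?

From the crib: N(13)−D(3)=10, so the shift is 10.

10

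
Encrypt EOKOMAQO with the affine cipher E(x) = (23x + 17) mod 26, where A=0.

E(4): 23·4+17=109≡5 → F
O(14): 23·14+17=339≡1 → B
K(10): 23·10+17=247≡13 → N
O(14): 23·14+17=339≡1 → B
M(12): 23·12+17=293≡7 → H
A(0): 23·0+17=17 → R
Q(16): 23·16+17=385≡21 → V
O(14): 23·14+17=339≡1 → B

FBNBHRVB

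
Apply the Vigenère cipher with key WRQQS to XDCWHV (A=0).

Repeat the key across the message: WRQQSW
X(23)+W(22): 45≡19 → T
D(3)+R(17): 20 → U
C(2)+Q(16): 18 → S
W(22)+Q(16): 38≡12 → M
H(7)+S(18): 25 → Z
V(21)+W(22): 43≡17 → R

TUSMZR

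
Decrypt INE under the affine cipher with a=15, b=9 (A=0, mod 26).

TCR

The inverse of 15 mod 26 is 7, since 15·7=105≡1. Apply D(y)=7·(y−9) mod 26:
I(8): 7·(8−9)=-7≡19 → T
N(13): 7·(13−9)=28≡2 → C
E(4): 7·(4−9)=-35≡17 → R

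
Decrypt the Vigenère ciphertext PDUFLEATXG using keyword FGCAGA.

Repeat the key across the ciphertext: FGCAGAFGCA
P(15)−F(5): 10 → K
D(3)−G(6): -3≡23 → X
U(20)−C(2): 18 → S
F(5)−A(0): 5 → F
L(11)−G(6): 5 → F
E(4)−A(0): 4 → E
A(0)−F(5): -5≡21 → V
T(19)−G(6): 13 → N
X(23)−C(2): 21 → V
G(6)−A(0): 6 → G

KXSFFEVNVG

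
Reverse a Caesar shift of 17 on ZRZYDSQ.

IAIHMBZ

Z(25): 25−17=8 → I
R(17): 17−17=0 → A
Z(25): 25−17=8 → I
Y(24): 24−17=7 → H
D(3): 3−17=-14≡12 → M
S(18): 18−17=1 → B
Q(16): 16−17=-1≡25 → Z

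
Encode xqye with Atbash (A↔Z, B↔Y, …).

x(23) → c(2)
q(16) → j(9)
y(24) → b(1)
e(4) → v(21)

cjbv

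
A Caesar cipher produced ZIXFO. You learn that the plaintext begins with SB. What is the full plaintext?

From the crib: Z(25)−S(18)=7, so the shift is 7.
Subtract 7 from each ciphertext letter:
Z(25): 25−7=18 → S
I(8): 8−7=1 → B
X(23): 23−7=16 → Q
F(5): 5−7=-2≡24 → Y
O(14): 14−7=7 → H

SBQYH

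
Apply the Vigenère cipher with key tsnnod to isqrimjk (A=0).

bkdewpcc

Repeat the key across the message: tsnnodts
i(8)+t(19): 27≡1 → b
s(18)+s(18): 36≡10 → k
q(16)+n(13): 29≡3 → d
r(17)+n(13): 30≡4 → e
i(8)+o(14): 22 → w
m(12)+d(3): 15 → p
j(9)+t(19): 28≡2 → c
k(10)+s(18): 28≡2 → c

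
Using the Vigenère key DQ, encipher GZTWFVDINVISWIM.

Repeat the key across the message: DQDQDQDQDQDQDQD
G(6)+D(3): 9 → J
Z(25)+Q(16): 41≡15 → P
T(19)+D(3): 22 → W
W(22)+Q(16): 38≡12 → M
F(5)+D(3): 8 → I
V(21)+Q(16): 37≡11 → L
D(3)+D(3): 6 → G
I(8)+Q(16): 24 → Y
N(13)+D(3): 16 → Q
V(21)+Q(16): 37≡11 → L
I(8)+D(3): 11 → L
S(18)+Q(16): 34≡8 → I
W(22)+D(3): 25 → Z
I(8)+Q(16): 24 → Y
M(12)+D(3): 15 → P

JPWMILGYQLLIZYP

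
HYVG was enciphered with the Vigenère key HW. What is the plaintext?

Repeat the key across the ciphertext: HWHW
H(7)−H(7): 0 → A
Y(24)−W(22): 2 → C
V(21)−H(7): 14 → O
G(6)−W(22): -16≡10 → K

ACOK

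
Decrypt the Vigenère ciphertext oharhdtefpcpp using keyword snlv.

Repeat the key across the ciphertext: snlvsnlvsnlvs
o(14)−s(18): -4≡22 → w
h(7)−n(13): -6≡20 → u
a(0)−l(11): -11≡15 → p
r(17)−v(21): -4≡22 → w
h(7)−s(18): -11≡15 → p
d(3)−n(13): -10≡16 → q
t(19)−l(11): 8 → i
e(4)−v(21): -17≡9 → j
f(5)−s(18): -13≡13 → n
p(15)−n(13): 2 → c
c(2)−l(11): -9≡17 → r
p(15)−v(21): -6≡20 → u
p(15)−s(18): -3≡23 → x

wupwpqijncrux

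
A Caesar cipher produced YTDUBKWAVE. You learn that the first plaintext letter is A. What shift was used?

24

From the crib: Y(24)−A(0)=24, so the shift is 24.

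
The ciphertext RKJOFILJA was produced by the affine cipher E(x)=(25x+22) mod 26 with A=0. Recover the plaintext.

The inverse of 25 mod 26 is 25, since 25·25=625≡1. Apply D(y)=25·(y−22) mod 26:
R(17): 25·(17−22)=-125≡5 → F
K(10): 25·(10−22)=-300≡12 → M
J(9): 25·(9−22)=-325≡13 → N
O(14): 25·(14−22)=-200≡8 → I
F(5): 25·(5−22)=-425≡17 → R
I(8): 25·(8−22)=-350≡14 → O
L(11): 25·(11−22)=-275≡11 → L
J(9): 25·(9−22)=-325≡13 → N
A(0): 25·(0−22)=-550≡22 → W

FMNIROLNW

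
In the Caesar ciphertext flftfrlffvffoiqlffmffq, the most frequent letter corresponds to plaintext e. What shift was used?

The most frequent ciphertext letter is f (appears 11 times).
f is position 5; e is position 4.
Shift = 1.

1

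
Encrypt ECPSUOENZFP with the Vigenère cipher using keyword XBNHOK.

Repeat the key across the message: XBNHOKXBNHO
E(4)+X(23): 27≡1 → B
C(2)+B(1): 3 → D
P(15)+N(13): 28≡2 → C
S(18)+H(7): 25 → Z
U(20)+O(14): 34≡8 → I
O(14)+K(10): 24 → Y
E(4)+X(23): 27≡1 → B
N(13)+B(1): 14 → O
Z(25)+N(13): 38≡12 → M
F(5)+H(7): 12 → M
P(15)+O(14): 29≡3 → D

BDCZIYBOMMD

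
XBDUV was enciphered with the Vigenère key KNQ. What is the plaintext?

NONKI

Repeat the key across the ciphertext: KNQKN
X(23)−K(10): 13 → N
B(1)−N(13): -12≡14 → O
D(3)−Q(16): -13≡13 → N
U(20)−K(10): 10 → K
V(21)−N(13): 8 → I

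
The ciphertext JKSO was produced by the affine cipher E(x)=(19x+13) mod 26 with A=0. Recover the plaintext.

The inverse of 19 mod 26 is 11, since 19·11=209≡1. Apply D(y)=11·(y−13) mod 26:
J(9): 11·(9−13)=-44≡8 → I
K(10): 11·(10−13)=-33≡19 → T
S(18): 11·(18−13)=55≡3 → D
O(14): 11·(14−13)=11 → L

ITDL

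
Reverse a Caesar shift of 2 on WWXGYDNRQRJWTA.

UUVEWBLPOPHURY

W(22): 22−2=20 → U
W(22): 22−2=20 → U
X(23): 23−2=21 → V
G(6): 6−2=4 → E
Y(24): 24−2=22 → W
D(3): 3−2=1 → B
N(13): 13−2=11 → L
R(17): 17−2=15 → P
Q(16): 16−2=14 → O
R(17): 17−2=15 → P
J(9): 9−2=7 → H
W(22): 22−2=20 → U
T(19): 19−2=17 → R
A(0): 0−2=-2≡24 → Y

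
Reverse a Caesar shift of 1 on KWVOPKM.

JVUNOJL

K(10): 10−1=9 → J
W(22): 22−1=21 → V
V(21): 21−1=20 → U
O(14): 14−1=13 → N
P(15): 15−1=14 → O
K(10): 10−1=9 → J
M(12): 12−1=11 → L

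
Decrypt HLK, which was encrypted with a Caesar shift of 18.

PTS

H(7): 7−18=-11≡15 → P
L(11): 11−18=-7≡19 → T
K(10): 10−18=-8≡18 → S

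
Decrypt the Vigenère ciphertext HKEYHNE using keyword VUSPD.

Repeat the key across the ciphertext: VUSPDVU
H(7)−V(21): -14≡12 → M
K(10)−U(20): -10≡16 → Q
E(4)−S(18): -14≡12 → M
Y(24)−P(15): 9 → J
H(7)−D(3): 4 → E
N(13)−V(21): -8≡18 → S
E(4)−U(20): -16≡10 → K

MQMJESK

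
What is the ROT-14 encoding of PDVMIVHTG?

DRJAWJVHU

P(15): 15+14=29≡3 → D
D(3): 3+14=17 → R
V(21): 21+14=35≡9 → J
M(12): 12+14=26≡0 → A
I(8): 8+14=22 → W
V(21): 21+14=35≡9 → J
H(7): 7+14=21 → V
T(19): 19+14=33≡7 → H
G(6): 6+14=20 → U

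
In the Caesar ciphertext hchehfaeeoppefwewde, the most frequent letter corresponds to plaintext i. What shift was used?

The most frequent ciphertext letter is e (appears 6 times).
e is position 4; i is position 8.
Shift = -4≡22.

22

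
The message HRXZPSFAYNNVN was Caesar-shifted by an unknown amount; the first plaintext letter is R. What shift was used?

From the crib: H(7)−R(17)=-10≡16, so the shift is 16.

16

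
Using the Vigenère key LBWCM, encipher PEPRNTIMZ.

Repeat the key across the message: LBWCMLBWC
P(15)+L(11): 26≡0 → A
E(4)+B(1): 5 → F
P(15)+W(22): 37≡11 → L
R(17)+C(2): 19 → T
N(13)+M(12): 25 → Z
T(19)+L(11): 30≡4 → E
I(8)+B(1): 9 → J
M(12)+W(22): 34≡8 → I
Z(25)+C(2): 27≡1 → B

AFLTZEJIB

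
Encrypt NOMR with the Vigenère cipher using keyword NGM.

AUYE

Repeat the key across the message: NGMN
N(13)+N(13): 26≡0 → A
O(14)+G(6): 20 → U
M(12)+M(12): 24 → Y
R(17)+N(13): 30≡4 → E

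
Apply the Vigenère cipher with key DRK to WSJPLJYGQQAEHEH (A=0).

Repeat the key across the message: DRKDRKDRKDRKDRK
W(22)+D(3): 25 → Z
S(18)+R(17): 35≡9 → J
J(9)+K(10): 19 → T
P(15)+D(3): 18 → S
L(11)+R(17): 28≡2 → C
J(9)+K(10): 19 → T
Y(24)+D(3): 27≡1 → B
G(6)+R(17): 23 → X
Q(16)+K(10): 26≡0 → A
Q(16)+D(3): 19 → T
A(0)+R(17): 17 → R
E(4)+K(10): 14 → O
H(7)+D(3): 10 → K
E(4)+R(17): 21 → V
H(7)+K(10): 17 → R

ZJTSCTBXATROKVR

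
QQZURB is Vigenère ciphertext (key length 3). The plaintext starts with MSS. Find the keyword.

Subtract each crib letter from the matching ciphertext letter (mod 26):
Q(16)−M(12)=4 → E
Q(16)−S(18)=-2≡24 → Y
Z(25)−S(18)=7 → H

EYH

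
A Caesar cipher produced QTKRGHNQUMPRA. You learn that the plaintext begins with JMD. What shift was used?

From the crib: Q(16)−J(9)=7, so the shift is 7.

7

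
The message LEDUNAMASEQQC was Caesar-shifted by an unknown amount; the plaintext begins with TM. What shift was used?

18

From the crib: L(11)−T(19)=-8≡18, so the shift is 18.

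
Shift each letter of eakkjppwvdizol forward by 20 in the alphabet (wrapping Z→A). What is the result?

yueedjjqpxctif

e(4): 4+20=24 → y
a(0): 0+20=20 → u
k(10): 10+20=30≡4 → e
k(10): 10+20=30≡4 → e
j(9): 9+20=29≡3 → d
p(15): 15+20=35≡9 → j
p(15): 15+20=35≡9 → j
w(22): 22+20=42≡16 → q
v(21): 21+20=41≡15 → p
d(3): 3+20=23 → x
i(8): 8+20=28≡2 → c
z(25): 25+20=45≡19 → t
o(14): 14+20=34≡8 → i
l(11): 11+20=31≡5 → f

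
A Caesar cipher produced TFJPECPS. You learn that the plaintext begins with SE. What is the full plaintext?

From the crib: T(19)−S(18)=1, so the shift is 1.
Subtract 1 from each ciphertext letter:
T(19): 19−1=18 → S
F(5): 5−1=4 → E
J(9): 9−1=8 → I
P(15): 15−1=14 → O
E(4): 4−1=3 → D
C(2): 2−1=1 → B
P(15): 15−1=14 → O
S(18): 18−1=17 → R

SEIODBOR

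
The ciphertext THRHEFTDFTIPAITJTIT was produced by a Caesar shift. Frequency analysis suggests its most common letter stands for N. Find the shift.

6

The most frequent ciphertext letter is T (appears 6 times).
T is position 19; N is position 13.
Shift = 6.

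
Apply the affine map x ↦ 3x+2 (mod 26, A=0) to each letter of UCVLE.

KINJO

U(20): 3·20+2=62≡10 → K
C(2): 3·2+2=8 → I
V(21): 3·21+2=65≡13 → N
L(11): 3·11+2=35≡9 → J
E(4): 3·4+2=14 → O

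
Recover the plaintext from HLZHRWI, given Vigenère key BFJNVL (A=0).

Repeat the key across the ciphertext: BFJNVLB
H(7)−B(1): 6 → G
L(11)−F(5): 6 → G
Z(25)−J(9): 16 → Q
H(7)−N(13): -6≡20 → U
R(17)−V(21): -4≡22 → W
W(22)−L(11): 11 → L
I(8)−B(1): 7 → H

GGQUWLH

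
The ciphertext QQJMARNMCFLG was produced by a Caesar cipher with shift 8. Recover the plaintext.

Q(16): 16−8=8 → I
Q(16): 16−8=8 → I
J(9): 9−8=1 → B
M(12): 12−8=4 → E
A(0): 0−8=-8≡18 → S
R(17): 17−8=9 → J
N(13): 13−8=5 → F
M(12): 12−8=4 → E
C(2): 2−8=-6≡20 → U
F(5): 5−8=-3≡23 → X
L(11): 11−8=3 → D
G(6): 6−8=-2≡24 → Y

IIBESJFEUXDY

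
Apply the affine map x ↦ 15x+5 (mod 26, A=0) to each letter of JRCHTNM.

KAJGESD

J(9): 15·9+5=140≡10 → K
R(17): 15·17+5=260≡0 → A
C(2): 15·2+5=35≡9 → J
H(7): 15·7+5=110≡6 → G
T(19): 15·19+5=290≡4 → E
N(13): 15·13+5=200≡18 → S
M(12): 15·12+5=185≡3 → D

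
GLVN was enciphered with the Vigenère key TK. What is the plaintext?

Repeat the key across the ciphertext: TKTK
G(6)−T(19): -13≡13 → N
L(11)−K(10): 1 → B
V(21)−T(19): 2 → C
N(13)−K(10): 3 → D

NBCD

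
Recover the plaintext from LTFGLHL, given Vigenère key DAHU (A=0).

Repeat the key across the ciphertext: DAHUDAH
L(11)−D(3): 8 → I
T(19)−A(0): 19 → T
F(5)−H(7): -2≡24 → Y
G(6)−U(20): -14≡12 → M
L(11)−D(3): 8 → I
H(7)−A(0): 7 → H
L(11)−H(7): 4 → E

ITYMIHE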